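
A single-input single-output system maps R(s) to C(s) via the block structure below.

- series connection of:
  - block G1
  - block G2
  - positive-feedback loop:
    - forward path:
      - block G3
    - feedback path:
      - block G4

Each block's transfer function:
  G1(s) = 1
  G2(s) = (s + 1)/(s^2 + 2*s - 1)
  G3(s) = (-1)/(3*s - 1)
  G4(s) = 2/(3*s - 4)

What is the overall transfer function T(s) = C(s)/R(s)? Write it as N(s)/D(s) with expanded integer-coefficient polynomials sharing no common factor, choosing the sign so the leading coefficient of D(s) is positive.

Answer: (-3*s^2 + s + 4)/(9*s^4 + 3*s^3 - 33*s^2 + 27*s - 6)

Working:
Step 1. reduce the feedback loop with forward G3 and return G4 -> (4 - 3*s)/(9*s^2 - 15*s + 6)
Step 2. cascade G1, G2, [G3/(1-G3*G4)] - this is the overall T(s), already in the required normalized form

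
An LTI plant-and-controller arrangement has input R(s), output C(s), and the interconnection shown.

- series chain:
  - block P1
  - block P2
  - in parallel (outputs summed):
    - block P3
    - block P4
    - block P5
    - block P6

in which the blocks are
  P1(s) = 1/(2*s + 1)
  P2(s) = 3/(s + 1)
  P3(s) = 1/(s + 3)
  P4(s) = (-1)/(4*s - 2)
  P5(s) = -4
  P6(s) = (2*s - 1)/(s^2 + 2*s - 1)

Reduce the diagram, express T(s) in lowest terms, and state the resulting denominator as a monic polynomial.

Answer: s^6 + 6*s^5 + 39*s^4/4 + s^3/2 - 11*s^2/2 - s/2 + 3/4

Working:
1. add P3, P4, P5, P6 (parallel) gives (-16*s^4 - 61*s^3 - 23*s^2 + 53*s - 13)/(4*s^4 + 18*s^3 + 10*s^2 - 22*s + 6)
2. series reduction of P1, P2, (P3+P4+P5+P6) gives (-48*s^4 - 183*s^3 - 69*s^2 + 159*s - 39)/(8*s^6 + 48*s^5 + 78*s^4 + 4*s^3 - 44*s^2 - 4*s + 6)
That last expression is T(s), already simplified. Scaling its denominator by 1/8 (the reciprocal of the leading coefficient) yields the monic denominator.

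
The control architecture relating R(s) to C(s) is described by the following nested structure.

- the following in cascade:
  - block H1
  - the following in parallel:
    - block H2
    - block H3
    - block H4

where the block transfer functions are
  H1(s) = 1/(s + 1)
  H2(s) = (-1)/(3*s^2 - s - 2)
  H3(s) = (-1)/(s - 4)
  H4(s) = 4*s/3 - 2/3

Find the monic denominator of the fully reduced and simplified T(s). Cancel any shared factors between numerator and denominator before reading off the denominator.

The answer is s^4 - 10*s^3/3 - 11*s^2/3 + 10*s/3 + 8/3.

Reasoning:
1. combine H2, H3, H4 in parallel; result (12*s^4 - 58*s^3 + 25*s^2 + 28*s + 2)/(9*s^3 - 39*s^2 + 6*s + 24)
2. cascade H1, (H2+H3+H4); result (12*s^4 - 58*s^3 + 25*s^2 + 28*s + 2)/(9*s^4 - 30*s^3 - 33*s^2 + 30*s + 24)
That last expression is T(s), already simplified. Scaling its denominator by 1/9 (the reciprocal of the leading coefficient) yields the monic denominator.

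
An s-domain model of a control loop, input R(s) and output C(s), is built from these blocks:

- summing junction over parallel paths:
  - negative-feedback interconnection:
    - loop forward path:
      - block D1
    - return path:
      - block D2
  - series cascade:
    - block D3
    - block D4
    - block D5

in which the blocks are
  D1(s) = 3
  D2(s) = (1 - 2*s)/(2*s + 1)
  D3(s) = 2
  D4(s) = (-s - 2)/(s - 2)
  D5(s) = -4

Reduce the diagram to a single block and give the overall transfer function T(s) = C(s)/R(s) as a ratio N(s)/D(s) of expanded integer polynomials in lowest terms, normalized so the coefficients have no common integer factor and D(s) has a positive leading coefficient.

(1) collapse the loop (D1 forward, D2 return) gives (-6*s - 3)/(4*s - 4)
(2) reduce the series chain D3, D4, D5 gives (8*s + 16)/(s - 2)
(3) combine [D1/(1+D1*D2)], (D3*D4*D5) in parallel - this is the overall T(s), already in the required normalized form

Final answer: (26*s^2 + 41*s - 58)/(4*s^2 - 12*s + 8)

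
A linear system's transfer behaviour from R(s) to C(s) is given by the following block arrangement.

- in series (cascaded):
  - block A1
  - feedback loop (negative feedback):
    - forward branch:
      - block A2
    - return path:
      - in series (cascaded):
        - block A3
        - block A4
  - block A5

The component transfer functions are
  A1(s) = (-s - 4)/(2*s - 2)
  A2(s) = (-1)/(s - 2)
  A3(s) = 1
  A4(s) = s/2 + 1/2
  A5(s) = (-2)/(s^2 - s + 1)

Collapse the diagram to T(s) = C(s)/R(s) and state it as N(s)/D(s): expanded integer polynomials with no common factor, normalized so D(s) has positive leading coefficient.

First reduce the diagram to T(s).

Step 1: multiply A3, A4 (series): s/2 + 1/2
Step 2: collapse the loop (A2 forward, (A3*A4) return): (-2)/(s - 5)
Step 3: cascade A1, [A2/(1+A2*(A3*A4))], A5, giving the overall T(s)

Answer: (-2*s - 8)/(s^4 - 7*s^3 + 12*s^2 - 11*s + 5)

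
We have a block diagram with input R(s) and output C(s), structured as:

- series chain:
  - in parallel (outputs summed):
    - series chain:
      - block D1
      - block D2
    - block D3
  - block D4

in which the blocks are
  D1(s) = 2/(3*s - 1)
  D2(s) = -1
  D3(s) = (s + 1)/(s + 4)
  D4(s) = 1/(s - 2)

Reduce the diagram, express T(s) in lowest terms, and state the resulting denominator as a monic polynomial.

Reducing step by step:

[1] reduce the series chain D1, D2; result (-2)/(3*s - 1)
[2] combine (D1*D2), D3 in parallel; result (3*s^2 - 9)/(3*s^2 + 11*s - 4)
[3] multiply ((D1*D2)+D3), D4 (series); result (3*s^2 - 9)/(3*s^3 + 5*s^2 - 26*s + 8)
T(s) is the step-3 result (common factors already cancelled). Leading coefficient of the denominator: 3. Divide through by 3 for the monic polynomial.

Answer: s^3 + 5*s^2/3 - 26*s/3 + 8/3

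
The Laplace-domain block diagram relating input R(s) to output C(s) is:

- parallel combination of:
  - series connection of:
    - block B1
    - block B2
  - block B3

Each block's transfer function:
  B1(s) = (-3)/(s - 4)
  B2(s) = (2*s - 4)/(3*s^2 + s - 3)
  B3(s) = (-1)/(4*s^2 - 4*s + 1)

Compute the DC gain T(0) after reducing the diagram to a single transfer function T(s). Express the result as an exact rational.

Step 1: multiply B1, B2 (series) -> (12 - 6*s)/(3*s^3 - 11*s^2 - 7*s + 12)
Step 2: reduce the parallel group (B1*B2), B3 -> (-27*s^3 + 83*s^2 - 47*s)/(12*s^5 - 56*s^4 + 19*s^3 + 65*s^2 - 55*s + 12)
DC gain: substitute s = 0 into T(s) from step 2: T(0) = 0/12 = 0.

Therefore the answer is 0.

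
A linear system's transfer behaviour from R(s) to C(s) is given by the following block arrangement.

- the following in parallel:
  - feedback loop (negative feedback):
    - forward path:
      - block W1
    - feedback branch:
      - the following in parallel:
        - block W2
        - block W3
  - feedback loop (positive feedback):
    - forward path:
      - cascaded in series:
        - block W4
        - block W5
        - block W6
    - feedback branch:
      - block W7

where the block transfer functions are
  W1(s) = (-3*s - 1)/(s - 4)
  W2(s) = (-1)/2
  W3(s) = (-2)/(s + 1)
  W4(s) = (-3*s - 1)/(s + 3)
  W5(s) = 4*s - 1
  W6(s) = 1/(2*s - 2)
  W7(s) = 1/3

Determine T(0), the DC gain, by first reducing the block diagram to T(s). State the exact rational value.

Step 1 - reduce the parallel group W2, W3 = (-s - 5)/(2*s + 2)
Step 2 - feedback reduction of W1, (W2+W3) = (-6*s^2 - 8*s - 2)/(5*s^2 + 10*s - 3)
Step 3 - series reduction of W4, W5, W6 = (-12*s^2 - s + 1)/(2*s^2 + 4*s - 6)
Step 4 - collapse the loop ((W4*W5*W6) forward, W7 return) = (-36*s^2 - 3*s + 3)/(18*s^2 + 13*s - 19)
Step 5 - sum the parallel branches [W1/(1+W1*(W2+W3))], [(W4*W5*W6)/(1-(W4*W5*W6)*W7)] = (-288*s^4 - 597*s^3 + 67*s^2 + 165*s + 29)/(90*s^4 + 245*s^3 - 19*s^2 - 229*s + 57)
That last expression is T(s); at s = 0 only the constant terms survive, so T(0) = 29/57.

Hence the answer: 29/57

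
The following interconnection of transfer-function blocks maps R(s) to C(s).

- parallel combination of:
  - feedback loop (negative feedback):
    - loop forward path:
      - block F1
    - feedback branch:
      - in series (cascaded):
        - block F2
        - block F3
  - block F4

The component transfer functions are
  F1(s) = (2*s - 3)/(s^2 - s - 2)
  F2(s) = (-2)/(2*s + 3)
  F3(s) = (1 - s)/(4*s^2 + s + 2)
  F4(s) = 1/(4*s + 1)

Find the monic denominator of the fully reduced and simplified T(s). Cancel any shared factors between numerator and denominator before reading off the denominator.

Reducing step by step:

Step 1: combine F2, F3 in series, giving (2*s - 2)/(8*s^3 + 14*s^2 + 7*s + 6)
Step 2: reduce the feedback loop with forward F1 and return (F2*F3), giving (16*s^4 + 4*s^3 - 28*s^2 - 9*s - 18)/(8*s^5 + 6*s^4 - 23*s^3 - 25*s^2 - 30*s - 6)
Step 3: add [F1/(1+F1*(F2*F3))], F4 (parallel), giving (72*s^5 + 38*s^4 - 131*s^3 - 89*s^2 - 111*s - 24)/(32*s^6 + 32*s^5 - 86*s^4 - 123*s^3 - 145*s^2 - 54*s - 6)
That last expression is T(s), already simplified. Scaling its denominator by 1/32 (the reciprocal of the leading coefficient) yields the monic denominator.

Answer: s^6 + s^5 - 43*s^4/16 - 123*s^3/32 - 145*s^2/32 - 27*s/16 - 3/16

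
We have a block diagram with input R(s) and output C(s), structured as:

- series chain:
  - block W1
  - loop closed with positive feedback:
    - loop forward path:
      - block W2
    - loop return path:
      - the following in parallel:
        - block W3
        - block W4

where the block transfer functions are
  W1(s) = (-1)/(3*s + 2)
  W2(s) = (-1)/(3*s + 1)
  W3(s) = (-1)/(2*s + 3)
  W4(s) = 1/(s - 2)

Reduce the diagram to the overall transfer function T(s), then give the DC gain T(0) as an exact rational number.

Step 1: combine W3, W4 in parallel = (s + 5)/(2*s^2 - s - 6)
Step 2: feedback reduction of W2, (W3+W4) = (-2*s^2 + s + 6)/(6*s^3 - s^2 - 18*s - 1)
Step 3: combine W1, [W2/(1-W2*(W3+W4))] in series = (2*s^2 - s - 6)/(18*s^4 + 9*s^3 - 56*s^2 - 39*s - 2)
Step 3 gives the overall T(s). Then T(0) = -6/(-2) = 3.

Answer: 3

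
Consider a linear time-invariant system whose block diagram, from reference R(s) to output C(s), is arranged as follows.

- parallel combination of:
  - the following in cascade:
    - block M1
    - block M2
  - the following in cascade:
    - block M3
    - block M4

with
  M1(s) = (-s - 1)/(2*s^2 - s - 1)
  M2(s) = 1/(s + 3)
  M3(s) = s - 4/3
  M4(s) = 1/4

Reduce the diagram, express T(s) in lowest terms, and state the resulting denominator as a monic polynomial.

Step 1. combine M1, M2 in series, giving (-s - 1)/(2*s^3 + 5*s^2 - 4*s - 3)
Step 2. combine M3, M4 in series, giving s/4 - 1/3
Step 3. combine (M1*M2), (M3*M4) in parallel, giving (6*s^4 + 7*s^3 - 32*s^2 - 5*s)/(24*s^3 + 60*s^2 - 48*s - 36)
The result of step 3 is T(s) in lowest terms. Its denominator has leading coefficient 24; dividing the denominator through by 24 makes it monic.

Final answer: s^3 + 5*s^2/2 - 2*s - 3/2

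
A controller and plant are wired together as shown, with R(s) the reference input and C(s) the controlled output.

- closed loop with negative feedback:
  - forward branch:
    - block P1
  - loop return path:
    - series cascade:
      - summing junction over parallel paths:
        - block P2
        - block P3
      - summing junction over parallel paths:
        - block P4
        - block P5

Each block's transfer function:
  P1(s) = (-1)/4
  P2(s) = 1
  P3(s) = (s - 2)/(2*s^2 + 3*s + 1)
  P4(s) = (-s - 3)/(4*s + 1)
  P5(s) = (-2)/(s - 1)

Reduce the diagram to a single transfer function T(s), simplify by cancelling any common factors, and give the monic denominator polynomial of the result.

Reducing step by step:

(1) parallel reduction of P2, P3 -> (2*s^2 + 4*s - 1)/(2*s^2 + 3*s + 1)
(2) sum the parallel branches P4, P5 -> (-s^2 - 10*s + 1)/(4*s^2 - 3*s - 1)
(3) combine (P2+P3), (P4+P5) in series -> (-2*s^4 - 24*s^3 - 37*s^2 + 14*s - 1)/(8*s^4 + 6*s^3 - 7*s^2 - 6*s - 1)
(4) collapse the loop (P1 forward, ((P2+P3)*(P4+P5)) return) -> (-8*s^4 - 6*s^3 + 7*s^2 + 6*s + 1)/(34*s^4 + 48*s^3 + 9*s^2 - 38*s - 3)
T(s) is the step-4 result (common factors already cancelled). Leading coefficient of the denominator: 34. Divide through by 34 for the monic polynomial.

Answer: s^4 + 24*s^3/17 + 9*s^2/34 - 19*s/17 - 3/34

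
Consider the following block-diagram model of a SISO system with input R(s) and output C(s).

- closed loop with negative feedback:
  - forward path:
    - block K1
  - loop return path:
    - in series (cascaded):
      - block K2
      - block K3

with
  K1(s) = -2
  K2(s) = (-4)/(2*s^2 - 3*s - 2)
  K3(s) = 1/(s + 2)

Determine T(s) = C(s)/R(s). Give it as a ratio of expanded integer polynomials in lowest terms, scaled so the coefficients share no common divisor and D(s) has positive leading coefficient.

The answer is (-4*s^3 - 2*s^2 + 16*s + 8)/(2*s^3 + s^2 - 8*s + 4).

Reasoning:
1. series reduction of K2, K3: (-4)/(2*s^3 + s^2 - 8*s - 4)
2. collapse the loop (K1 forward, (K2*K3) return), which is the overall transfer function T(s) = C(s)/R(s) in lowest terms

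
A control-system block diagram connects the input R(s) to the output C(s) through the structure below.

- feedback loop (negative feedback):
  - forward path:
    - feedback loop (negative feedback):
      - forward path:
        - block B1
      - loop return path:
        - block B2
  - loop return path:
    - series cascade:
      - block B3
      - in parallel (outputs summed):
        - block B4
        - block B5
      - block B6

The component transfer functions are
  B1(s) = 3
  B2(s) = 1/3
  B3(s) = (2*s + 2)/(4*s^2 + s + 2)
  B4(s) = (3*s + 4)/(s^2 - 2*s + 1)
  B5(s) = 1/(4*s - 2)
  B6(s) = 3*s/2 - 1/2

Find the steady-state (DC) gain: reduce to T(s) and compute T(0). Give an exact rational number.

Reducing step by step:

(1) close the feedback loop around B1, B2: 3/2
(2) parallel reduction of B4, B5: (13*s^2 + 8*s - 7)/(4*s^3 - 10*s^2 + 8*s - 2)
(3) combine B3, (B4+B5), B6 in series: (39*s^4 + 50*s^3 - 18*s^2 - 22*s + 7)/(16*s^5 - 36*s^4 + 30*s^3 - 20*s^2 + 14*s - 4)
(4) apply the feedback formula to [B1/(1+B1*B2)], (B3*(B4+B5)*B6): (48*s^5 - 108*s^4 + 90*s^3 - 60*s^2 + 42*s - 12)/(32*s^5 + 45*s^4 + 210*s^3 - 94*s^2 - 38*s + 13)
Step 4 gives the overall T(s). Then T(0) = -12/13.

Answer: -12/13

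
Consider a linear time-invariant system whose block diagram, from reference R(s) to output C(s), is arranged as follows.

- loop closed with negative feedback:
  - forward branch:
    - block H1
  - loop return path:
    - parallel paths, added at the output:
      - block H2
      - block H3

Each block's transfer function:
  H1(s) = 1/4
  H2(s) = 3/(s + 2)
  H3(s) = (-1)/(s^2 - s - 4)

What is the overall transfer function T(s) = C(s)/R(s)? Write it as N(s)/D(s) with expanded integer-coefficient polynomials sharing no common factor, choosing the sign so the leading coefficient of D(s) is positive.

Reducing step by step:

[1] reduce the parallel group H2, H3, giving (3*s^2 - 4*s - 14)/(s^3 + s^2 - 6*s - 8)
[2] reduce the feedback loop with forward H1 and return (H2+H3), which is the overall transfer function T(s) = C(s)/R(s) in lowest terms

Answer: (s^3 + s^2 - 6*s - 8)/(4*s^3 + 7*s^2 - 28*s - 46)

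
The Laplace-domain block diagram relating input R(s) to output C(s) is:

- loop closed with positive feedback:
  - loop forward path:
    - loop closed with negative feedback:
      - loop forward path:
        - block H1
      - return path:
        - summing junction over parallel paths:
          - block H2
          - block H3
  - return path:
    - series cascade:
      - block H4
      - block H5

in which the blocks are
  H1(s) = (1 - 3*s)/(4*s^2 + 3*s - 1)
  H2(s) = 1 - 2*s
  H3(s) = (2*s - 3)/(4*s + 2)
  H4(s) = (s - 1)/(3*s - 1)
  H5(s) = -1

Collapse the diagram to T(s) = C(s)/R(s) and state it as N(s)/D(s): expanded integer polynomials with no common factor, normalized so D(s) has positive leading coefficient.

[1] reduce the parallel group H2, H3 -> (-8*s^2 + 2*s - 1)/(4*s + 2)
[2] collapse the loop (H1 forward, (H2+H3) return) -> (-12*s^2 - 2*s + 2)/(40*s^3 + 6*s^2 + 7*s - 3)
[3] reduce the series chain H4, H5 -> (1 - s)/(3*s - 1)
[4] apply the feedback formula to [H1/(1+H1*(H2+H3))], (H4*H5): this yields T(s), and no further normalization is needed

Final answer: (-12*s^2 - 2*s + 2)/(40*s^3 + 2*s^2 + 9*s - 1)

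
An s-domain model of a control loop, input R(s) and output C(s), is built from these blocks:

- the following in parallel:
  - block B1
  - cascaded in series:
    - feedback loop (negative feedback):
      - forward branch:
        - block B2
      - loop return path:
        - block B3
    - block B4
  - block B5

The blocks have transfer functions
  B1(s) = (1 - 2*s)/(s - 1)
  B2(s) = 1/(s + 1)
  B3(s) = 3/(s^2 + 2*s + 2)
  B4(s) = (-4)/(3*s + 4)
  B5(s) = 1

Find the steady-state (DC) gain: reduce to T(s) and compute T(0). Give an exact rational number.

Step 1: apply the feedback formula to B2, B3 = (s^2 + 2*s + 2)/(s^3 + 3*s^2 + 4*s + 5)
Step 2: series reduction of [B2/(1+B2*B3)], B4 = (-4*s^2 - 8*s - 8)/(3*s^4 + 13*s^3 + 24*s^2 + 31*s + 20)
Step 3: sum the parallel branches B1, ([B2/(1+B2*B3)]*B4), B5 = (-3*s^5 - 13*s^4 - 28*s^3 - 35*s^2 - 20*s + 8)/(3*s^5 + 10*s^4 + 11*s^3 + 7*s^2 - 11*s - 20)
Step 3 gives the overall T(s). Then T(0) = 8/(-20) = -2/5.

Therefore the answer is -2/5.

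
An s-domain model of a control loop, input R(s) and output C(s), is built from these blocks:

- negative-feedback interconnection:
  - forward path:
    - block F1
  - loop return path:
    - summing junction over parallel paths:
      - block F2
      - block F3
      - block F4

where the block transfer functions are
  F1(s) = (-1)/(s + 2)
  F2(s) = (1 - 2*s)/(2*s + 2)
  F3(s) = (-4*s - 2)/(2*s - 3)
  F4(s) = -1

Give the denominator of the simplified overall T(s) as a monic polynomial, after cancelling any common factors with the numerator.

The answer is s^3 + 11*s^2/2 - 2*s - 11/4.

Reasoning:
(1) add F2, F3, F4 (parallel) -> (-16*s^2 - 2*s - 1)/(4*s^2 - 2*s - 6)
(2) reduce the feedback loop with forward F1 and return (F2+F3+F4) -> (-4*s^2 + 2*s + 6)/(4*s^3 + 22*s^2 - 8*s - 11)
T(s) is the step-2 result (common factors already cancelled). Leading coefficient of the denominator: 4. Divide through by 4 for the monic polynomial.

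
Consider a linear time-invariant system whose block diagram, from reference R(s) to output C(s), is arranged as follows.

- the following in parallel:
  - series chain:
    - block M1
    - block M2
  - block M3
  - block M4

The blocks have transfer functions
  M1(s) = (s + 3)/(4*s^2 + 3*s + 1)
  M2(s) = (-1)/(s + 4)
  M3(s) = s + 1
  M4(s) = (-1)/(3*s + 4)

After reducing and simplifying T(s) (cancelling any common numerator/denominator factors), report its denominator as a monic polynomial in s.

Answer: s^4 + 73*s^3/12 + 115*s^2/12 + 16*s/3 + 4/3

Working:
[1] multiply M1, M2 (series) -> (-s - 3)/(4*s^3 + 19*s^2 + 13*s + 4)
[2] parallel reduction of (M1*M2), M3, M4 -> (12*s^5 + 85*s^4 + 184*s^3 + 157*s^2 + 54*s)/(12*s^4 + 73*s^3 + 115*s^2 + 64*s + 16)
T(s) is the step-2 result (common factors already cancelled). Leading coefficient of the denominator: 12. Divide through by 12 for the monic polynomial.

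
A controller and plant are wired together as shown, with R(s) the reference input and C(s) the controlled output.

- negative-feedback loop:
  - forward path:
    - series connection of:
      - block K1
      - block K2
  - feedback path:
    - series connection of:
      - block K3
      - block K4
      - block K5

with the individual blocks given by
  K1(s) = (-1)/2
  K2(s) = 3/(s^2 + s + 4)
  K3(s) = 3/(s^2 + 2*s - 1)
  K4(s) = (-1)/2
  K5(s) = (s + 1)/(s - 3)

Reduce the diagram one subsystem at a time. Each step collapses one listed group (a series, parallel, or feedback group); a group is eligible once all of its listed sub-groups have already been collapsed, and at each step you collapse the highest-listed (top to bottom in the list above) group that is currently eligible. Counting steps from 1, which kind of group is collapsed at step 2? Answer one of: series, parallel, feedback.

(1) reduce the series chain K1, K2
(2) cascade K3, K4, K5
(3) reduce the feedback loop with forward (K1*K2) and return (K3*K4*K5)
Step 2: series.

Final answer: series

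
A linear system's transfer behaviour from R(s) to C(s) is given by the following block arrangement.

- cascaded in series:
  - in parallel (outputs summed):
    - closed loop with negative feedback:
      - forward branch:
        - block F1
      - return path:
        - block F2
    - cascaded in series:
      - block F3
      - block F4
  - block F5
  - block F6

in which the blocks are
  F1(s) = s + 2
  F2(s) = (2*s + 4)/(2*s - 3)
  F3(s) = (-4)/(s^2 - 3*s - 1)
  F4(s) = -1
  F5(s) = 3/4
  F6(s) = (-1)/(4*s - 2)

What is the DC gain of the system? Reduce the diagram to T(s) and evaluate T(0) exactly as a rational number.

Step 1. collapse the loop (F1 forward, F2 return) = (2*s^2 + s - 6)/(2*s^2 + 10*s + 5)
Step 2. cascade F3, F4 = 4/(s^2 - 3*s - 1)
Step 3. sum the parallel branches [F1/(1+F1*F2)], (F3*F4) = (2*s^4 - 5*s^3 - 3*s^2 + 57*s + 26)/(2*s^4 + 4*s^3 - 27*s^2 - 25*s - 5)
Step 4. combine ([F1/(1+F1*F2)]+(F3*F4)), F5, F6 in series = (-6*s^4 + 15*s^3 + 9*s^2 - 171*s - 78)/(32*s^5 + 48*s^4 - 464*s^3 - 184*s^2 + 120*s + 40)
That last expression is T(s); at s = 0 only the constant terms survive, so T(0) = -78/40 = -39/20.

Answer: -39/20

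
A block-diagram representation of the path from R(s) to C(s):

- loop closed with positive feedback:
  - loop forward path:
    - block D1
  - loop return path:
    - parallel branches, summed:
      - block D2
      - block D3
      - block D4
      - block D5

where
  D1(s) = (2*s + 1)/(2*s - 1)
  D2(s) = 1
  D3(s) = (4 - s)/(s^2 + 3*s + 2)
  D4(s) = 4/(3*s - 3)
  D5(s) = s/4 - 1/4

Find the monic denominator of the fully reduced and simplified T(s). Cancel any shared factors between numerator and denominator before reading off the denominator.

1. reduce the parallel group D2, D3, D4, D5: (3*s^4 + 15*s^3 + 19*s^2 + 93*s - 34)/(12*s^3 + 24*s^2 - 12*s - 24)
2. apply the feedback formula to D1, (D2+D3+D4+D5): (-24*s^4 - 60*s^3 + 60*s + 24)/(6*s^5 + 9*s^4 + 17*s^3 + 253*s^2 + 61*s - 58)
The result of step 2 is T(s) in lowest terms. Its denominator has leading coefficient 6; dividing the denominator through by 6 makes it monic.

Answer: s^5 + 3*s^4/2 + 17*s^3/6 + 253*s^2/6 + 61*s/6 - 29/3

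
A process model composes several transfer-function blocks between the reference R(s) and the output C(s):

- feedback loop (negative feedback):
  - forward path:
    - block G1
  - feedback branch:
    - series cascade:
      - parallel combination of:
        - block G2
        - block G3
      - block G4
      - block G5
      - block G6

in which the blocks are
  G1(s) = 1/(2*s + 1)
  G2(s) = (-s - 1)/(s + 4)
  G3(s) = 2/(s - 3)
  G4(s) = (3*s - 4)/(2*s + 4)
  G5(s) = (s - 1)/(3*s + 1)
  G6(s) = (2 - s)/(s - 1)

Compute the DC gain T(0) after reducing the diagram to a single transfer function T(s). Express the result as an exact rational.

The answer is 6/17.

Reasoning:
[1] parallel reduction of G2, G3: (-s^2 + 4*s + 11)/(s^2 + s - 12)
[2] series reduction of (G2+G3), G4, G5, G6: (3*s^4 - 22*s^3 + 15*s^2 + 78*s - 88)/(6*s^4 + 20*s^3 - 54*s^2 - 164*s - 48)
[3] apply the feedback formula to G1, ((G2+G3)*G4*G5*G6): (6*s^4 + 20*s^3 - 54*s^2 - 164*s - 48)/(12*s^5 + 49*s^4 - 110*s^3 - 367*s^2 - 182*s - 136)
That last expression is T(s); at s = 0 only the constant terms survive, so T(0) = -48/(-136) = 6/17.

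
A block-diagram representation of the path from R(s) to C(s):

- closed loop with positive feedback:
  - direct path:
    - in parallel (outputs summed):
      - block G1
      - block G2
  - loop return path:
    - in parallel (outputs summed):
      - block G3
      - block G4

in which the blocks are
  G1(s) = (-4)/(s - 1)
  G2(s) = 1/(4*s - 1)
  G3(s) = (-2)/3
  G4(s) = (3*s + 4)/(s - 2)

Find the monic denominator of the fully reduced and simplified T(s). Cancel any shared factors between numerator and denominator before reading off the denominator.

The answer is s^3 + 11*s^2/2 + 21*s - 9/2.

Reasoning:
Step 1 - reduce the parallel group G1, G2; result (3 - 15*s)/(4*s^2 - 5*s + 1)
Step 2 - reduce the parallel group G3, G4; result (7*s + 16)/(3*s - 6)
Step 3 - reduce the feedback loop with forward (G1+G2) and return (G3+G4); result (-15*s^2 + 33*s - 6)/(4*s^3 + 22*s^2 + 84*s - 18)
Step 3 gives the fully reduced T(s), with no common factor left to cancel. The denominator's leading coefficient is 4, so divide each of its coefficients by 4 to get the monic form.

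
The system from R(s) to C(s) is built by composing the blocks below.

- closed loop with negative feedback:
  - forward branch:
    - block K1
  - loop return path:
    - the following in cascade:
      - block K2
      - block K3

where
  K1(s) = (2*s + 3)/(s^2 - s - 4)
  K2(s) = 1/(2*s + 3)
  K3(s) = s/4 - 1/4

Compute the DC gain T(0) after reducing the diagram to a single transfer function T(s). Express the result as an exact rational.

[1] reduce the series chain K2, K3 gives (s - 1)/(8*s + 12)
[2] close the feedback loop around K1, (K2*K3) gives (8*s + 12)/(4*s^2 - 3*s - 17)
That last expression is T(s); at s = 0 only the constant terms survive, so T(0) = 12/(-17) = -12/17.

Answer: -12/17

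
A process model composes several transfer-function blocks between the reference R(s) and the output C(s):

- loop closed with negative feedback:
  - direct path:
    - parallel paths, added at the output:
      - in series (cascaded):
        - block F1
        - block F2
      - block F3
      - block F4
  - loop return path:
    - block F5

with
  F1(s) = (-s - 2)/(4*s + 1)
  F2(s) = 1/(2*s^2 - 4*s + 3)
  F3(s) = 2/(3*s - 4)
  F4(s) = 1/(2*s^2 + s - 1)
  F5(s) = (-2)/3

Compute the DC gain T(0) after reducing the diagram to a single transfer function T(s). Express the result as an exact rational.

Answer: -39/44

Working:
[1] cascade F1, F2: (-s - 2)/(8*s^3 - 14*s^2 + 8*s + 3)
[2] parallel reduction of (F1*F2), F3, F4: (32*s^5 - 22*s^4 - 93*s^3 + 153*s^2 - 23*s - 26)/(48*s^6 - 124*s^5 + 62*s^4 + 108*s^3 - 127*s^2 + 11*s + 12)
[3] apply the feedback formula to ((F1*F2)+F3+F4), F5: (96*s^5 - 66*s^4 - 279*s^3 + 459*s^2 - 69*s - 78)/(144*s^6 - 436*s^5 + 230*s^4 + 510*s^3 - 687*s^2 + 79*s + 88)
DC gain: substitute s = 0 into T(s) from step 3: T(0) = -78/88 = -39/44.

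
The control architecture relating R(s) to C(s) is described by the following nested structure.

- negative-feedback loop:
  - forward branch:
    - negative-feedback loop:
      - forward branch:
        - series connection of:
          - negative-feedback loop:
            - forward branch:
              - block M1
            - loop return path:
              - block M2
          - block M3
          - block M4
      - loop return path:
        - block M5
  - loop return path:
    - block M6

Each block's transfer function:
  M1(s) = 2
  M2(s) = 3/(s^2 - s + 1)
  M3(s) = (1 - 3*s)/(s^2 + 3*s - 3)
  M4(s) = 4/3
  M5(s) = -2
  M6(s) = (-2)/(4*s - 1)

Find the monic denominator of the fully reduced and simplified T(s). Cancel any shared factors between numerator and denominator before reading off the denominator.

The answer is s^5 + 71*s^4/4 - 125*s^3/6 + 541*s^2/12 - 97*s/3 + 21/4.

Reasoning:
Step 1. close the feedback loop around M1, M2 -> (2*s^2 - 2*s + 2)/(s^2 - s + 7)
Step 2. combine [M1/(1+M1*M2)], M3, M4 in series -> (-24*s^3 + 32*s^2 - 32*s + 8)/(3*s^4 + 6*s^3 + 3*s^2 + 72*s - 63)
Step 3. close the feedback loop around ([M1/(1+M1*M2)]*M3*M4), M5 -> (-24*s^3 + 32*s^2 - 32*s + 8)/(3*s^4 + 54*s^3 - 61*s^2 + 136*s - 79)
Step 4. close the feedback loop around [([M1/(1+M1*M2)]*M3*M4)/(1+([M1/(1+M1*M2)]*M3*M4)*M5)], M6 -> (-96*s^4 + 152*s^3 - 160*s^2 + 64*s - 8)/(12*s^5 + 213*s^4 - 250*s^3 + 541*s^2 - 388*s + 63)
T(s) is the step-4 result (common factors already cancelled). Leading coefficient of the denominator: 12. Divide through by 12 for the monic polynomial.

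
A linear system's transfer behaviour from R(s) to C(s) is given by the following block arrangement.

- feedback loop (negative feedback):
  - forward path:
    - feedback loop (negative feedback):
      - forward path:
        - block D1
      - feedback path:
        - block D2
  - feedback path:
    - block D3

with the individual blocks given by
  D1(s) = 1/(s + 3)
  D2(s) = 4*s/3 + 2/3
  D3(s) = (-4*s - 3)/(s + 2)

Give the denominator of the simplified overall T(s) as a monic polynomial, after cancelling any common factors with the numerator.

First reduce the diagram to T(s).

(1) apply the feedback formula to D1, D2 -> 3/(7*s + 11)
(2) reduce the feedback loop with forward [D1/(1+D1*D2)] and return D3 -> (3*s + 6)/(7*s^2 + 13*s + 13)
No further cancellation is possible in the step-2 result, so that is T(s). Its denominator becomes monic after dividing by the leading coefficient 7.

Answer: s^2 + 13*s/7 + 13/7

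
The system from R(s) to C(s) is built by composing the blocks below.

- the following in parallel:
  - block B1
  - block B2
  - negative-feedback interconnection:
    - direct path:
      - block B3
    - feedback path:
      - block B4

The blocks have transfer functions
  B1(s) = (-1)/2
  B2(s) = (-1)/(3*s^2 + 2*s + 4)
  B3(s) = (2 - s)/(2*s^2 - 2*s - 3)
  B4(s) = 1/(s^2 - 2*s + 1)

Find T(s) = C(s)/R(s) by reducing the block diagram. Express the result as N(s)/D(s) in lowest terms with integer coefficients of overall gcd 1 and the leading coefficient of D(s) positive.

Step 1: feedback reduction of B3, B4: (-s^3 + 4*s^2 - 5*s + 2)/(2*s^4 - 6*s^3 + 3*s^2 + 3*s - 1)
Step 2: combine B1, B2, [B3/(1+B3*B4)] in parallel: this yields T(s), and no further normalization is needed

Answer: (-6*s^6 + 8*s^5 + 11*s^4 - s^3 + 3*s^2 - 48*s + 22)/(12*s^6 - 28*s^5 + 10*s^4 - 18*s^3 + 30*s^2 + 20*s - 8)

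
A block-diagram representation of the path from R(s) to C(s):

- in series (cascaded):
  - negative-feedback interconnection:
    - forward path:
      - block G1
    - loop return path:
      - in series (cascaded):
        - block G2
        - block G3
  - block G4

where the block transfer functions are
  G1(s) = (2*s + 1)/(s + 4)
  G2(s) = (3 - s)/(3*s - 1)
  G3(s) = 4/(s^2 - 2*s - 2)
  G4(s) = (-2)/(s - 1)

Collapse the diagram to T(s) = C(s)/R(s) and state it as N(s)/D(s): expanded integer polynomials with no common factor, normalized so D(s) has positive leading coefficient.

[1] multiply G2, G3 (series): (12 - 4*s)/(3*s^3 - 7*s^2 - 4*s + 2)
[2] collapse the loop (G1 forward, (G2*G3) return): (6*s^4 - 11*s^3 - 15*s^2 + 2)/(3*s^4 + 5*s^3 - 40*s^2 + 6*s + 20)
[3] cascade [G1/(1+G1*(G2*G3))], G4, which is the overall transfer function T(s) = C(s)/R(s) in lowest terms

Final answer: (-12*s^4 + 22*s^3 + 30*s^2 - 4)/(3*s^5 + 2*s^4 - 45*s^3 + 46*s^2 + 14*s - 20)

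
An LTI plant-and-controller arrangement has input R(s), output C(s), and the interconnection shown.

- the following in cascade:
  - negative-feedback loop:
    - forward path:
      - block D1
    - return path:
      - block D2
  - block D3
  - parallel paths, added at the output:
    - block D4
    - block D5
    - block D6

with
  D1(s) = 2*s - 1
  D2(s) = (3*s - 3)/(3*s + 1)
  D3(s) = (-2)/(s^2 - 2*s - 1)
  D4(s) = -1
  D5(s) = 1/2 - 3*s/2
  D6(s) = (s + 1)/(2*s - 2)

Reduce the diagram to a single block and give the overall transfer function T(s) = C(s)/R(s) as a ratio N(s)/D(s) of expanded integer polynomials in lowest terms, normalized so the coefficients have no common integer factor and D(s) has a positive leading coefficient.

First reduce the diagram to T(s).

1. apply the feedback formula to D1, D2 gives (6*s^2 - s - 1)/(6*s^2 - 6*s + 4)
2. reduce the parallel group D4, D5, D6 gives (-3*s^2 + 3*s + 2)/(2*s - 2)
3. multiply [D1/(1+D1*D2)], D3, (D4+D5+D6) (series): this yields T(s), and no further normalization is needed

Answer: (18*s^4 - 21*s^3 - 12*s^2 + 5*s + 2)/(6*s^5 - 24*s^4 + 28*s^3 - 12*s^2 - 2*s + 4)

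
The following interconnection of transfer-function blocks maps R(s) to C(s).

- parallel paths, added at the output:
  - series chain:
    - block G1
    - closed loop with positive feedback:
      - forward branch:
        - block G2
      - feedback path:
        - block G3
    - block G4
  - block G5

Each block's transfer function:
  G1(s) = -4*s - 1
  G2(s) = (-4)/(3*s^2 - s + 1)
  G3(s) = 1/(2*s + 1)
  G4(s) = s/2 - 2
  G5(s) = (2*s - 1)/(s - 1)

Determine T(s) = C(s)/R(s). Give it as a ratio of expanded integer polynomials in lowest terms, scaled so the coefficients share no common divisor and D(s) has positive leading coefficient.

1. collapse the loop (G2 forward, G3 return); result (-8*s - 4)/(6*s^3 + s^2 + s + 5)
2. cascade G1, [G2/(1-G2*G3)], G4; result (16*s^3 - 52*s^2 - 46*s - 8)/(6*s^3 + s^2 + s + 5)
3. add (G1*[G2/(1-G2*G3)]*G4), G5 (parallel), giving the overall T(s)

Hence the answer: (28*s^4 - 72*s^3 + 7*s^2 + 47*s + 3)/(6*s^4 - 5*s^3 + 4*s - 5)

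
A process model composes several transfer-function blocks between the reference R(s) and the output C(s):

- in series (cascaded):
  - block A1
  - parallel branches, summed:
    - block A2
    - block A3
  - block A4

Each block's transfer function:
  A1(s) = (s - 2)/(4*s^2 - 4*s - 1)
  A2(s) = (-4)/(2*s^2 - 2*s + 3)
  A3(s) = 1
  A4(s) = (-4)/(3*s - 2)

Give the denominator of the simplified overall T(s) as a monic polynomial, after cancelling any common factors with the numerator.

First reduce the diagram to T(s).

1. reduce the parallel group A2, A3 = (2*s^2 - 2*s - 1)/(2*s^2 - 2*s + 3)
2. reduce the series chain A1, (A2+A3), A4 = (-8*s^3 + 24*s^2 - 12*s - 8)/(24*s^5 - 64*s^4 + 86*s^3 - 66*s^2 + 11*s + 6)
The result of step 2 is T(s) in lowest terms. Its denominator has leading coefficient 24; dividing the denominator through by 24 makes it monic.

Answer: s^5 - 8*s^4/3 + 43*s^3/12 - 11*s^2/4 + 11*s/24 + 1/4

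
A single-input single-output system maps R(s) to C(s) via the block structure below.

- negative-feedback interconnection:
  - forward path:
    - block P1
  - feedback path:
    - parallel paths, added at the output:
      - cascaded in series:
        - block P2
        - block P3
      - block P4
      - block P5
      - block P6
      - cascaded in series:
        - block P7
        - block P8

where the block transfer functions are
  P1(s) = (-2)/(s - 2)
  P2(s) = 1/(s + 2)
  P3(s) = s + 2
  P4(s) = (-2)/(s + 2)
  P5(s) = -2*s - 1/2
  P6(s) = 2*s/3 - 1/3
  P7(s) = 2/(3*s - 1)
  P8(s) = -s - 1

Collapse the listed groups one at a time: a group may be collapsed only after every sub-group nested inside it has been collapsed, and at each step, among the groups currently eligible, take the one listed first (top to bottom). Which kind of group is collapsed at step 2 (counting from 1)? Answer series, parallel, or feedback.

The answer is series.

Reasoning:
Step 1 - cascade P2, P3
Step 2 - multiply P7, P8 (series)
Step 3 - parallel reduction of (P2*P3), P4, P5, P6, (P7*P8)
Step 4 - close the feedback loop around P1, ((P2*P3)+P4+P5+P6+(P7*P8))
Step 2: series.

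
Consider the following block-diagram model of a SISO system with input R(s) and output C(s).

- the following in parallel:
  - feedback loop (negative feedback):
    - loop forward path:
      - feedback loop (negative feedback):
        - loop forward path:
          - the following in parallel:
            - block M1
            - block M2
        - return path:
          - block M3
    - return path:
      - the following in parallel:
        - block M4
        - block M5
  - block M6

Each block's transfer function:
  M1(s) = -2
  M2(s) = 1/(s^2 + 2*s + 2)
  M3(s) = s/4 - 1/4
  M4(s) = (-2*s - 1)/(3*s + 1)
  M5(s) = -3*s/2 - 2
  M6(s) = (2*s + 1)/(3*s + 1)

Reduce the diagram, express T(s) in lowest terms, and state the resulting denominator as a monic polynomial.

Answer: s^5 + 27*s^4/5 + 929*s^3/90 + 871*s^2/90 + 23*s/6 + 47/90

Working:
Step 1 - sum the parallel branches M1, M2 gives (-2*s^2 - 4*s - 3)/(s^2 + 2*s + 2)
Step 2 - feedback reduction of (M1+M2), M3 gives (8*s^2 + 16*s + 12)/(2*s^3 - 2*s^2 - 9*s - 11)
Step 3 - reduce the parallel group M4, M5 gives (-9*s^2 - 19*s - 6)/(6*s + 2)
Step 4 - reduce the feedback loop with forward [(M1+M2)/(1+(M1+M2)*M3)] and return (M4+M5) gives (-24*s^3 - 56*s^2 - 52*s - 12)/(30*s^4 + 152*s^3 + 259*s^2 + 204*s + 47)
Step 5 - reduce the parallel group [[(M1+M2)/(1+(M1+M2)*M3)]/(1+[(M1+M2)/(1+(M1+M2)*M3)]*(M4+M5))], M6 gives (60*s^5 + 262*s^4 + 478*s^3 + 455*s^2 + 210*s + 35)/(90*s^5 + 486*s^4 + 929*s^3 + 871*s^2 + 345*s + 47)
T(s) is the step-5 result (common factors already cancelled). Leading coefficient of the denominator: 90. Divide through by 90 for the monic polynomial.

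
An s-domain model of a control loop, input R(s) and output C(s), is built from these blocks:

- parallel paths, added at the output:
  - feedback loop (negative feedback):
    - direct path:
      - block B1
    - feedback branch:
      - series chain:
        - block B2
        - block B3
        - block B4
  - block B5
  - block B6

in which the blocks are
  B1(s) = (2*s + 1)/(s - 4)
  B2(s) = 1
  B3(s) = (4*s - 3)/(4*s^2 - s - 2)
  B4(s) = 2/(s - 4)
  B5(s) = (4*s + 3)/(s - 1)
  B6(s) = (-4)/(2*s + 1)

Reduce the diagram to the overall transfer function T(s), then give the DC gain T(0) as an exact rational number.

Answer: -137/19

Working:
1. combine B2, B3, B4 in series, giving (8*s - 6)/(4*s^3 - 17*s^2 + 2*s + 8)
2. close the feedback loop around B1, (B2*B3*B4), giving (8*s^4 - 30*s^3 - 13*s^2 + 18*s + 8)/(4*s^4 - 33*s^3 + 86*s^2 - 4*s - 38)
3. add [B1/(1+B1*(B2*B3*B4))], B5, B6 (parallel), giving (48*s^6 - 308*s^5 + 514*s^4 + 332*s^3 + 285*s^2 - 282*s - 274)/(8*s^6 - 70*s^5 + 201*s^4 - 61*s^3 - 158*s^2 + 42*s + 38)
The step-3 result is T(s). Setting s = 0: T(0) = -274/38 = -137/19.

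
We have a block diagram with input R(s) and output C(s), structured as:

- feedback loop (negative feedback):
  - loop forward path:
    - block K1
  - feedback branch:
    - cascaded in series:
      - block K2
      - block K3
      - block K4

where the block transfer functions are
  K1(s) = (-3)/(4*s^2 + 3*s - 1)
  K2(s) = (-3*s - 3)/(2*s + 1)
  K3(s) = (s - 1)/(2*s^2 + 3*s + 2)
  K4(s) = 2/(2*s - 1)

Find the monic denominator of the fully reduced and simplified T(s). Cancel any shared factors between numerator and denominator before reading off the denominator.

1. series reduction of K2, K3, K4, giving (6 - 6*s^2)/(8*s^4 + 12*s^3 + 6*s^2 - 3*s - 2)
2. feedback reduction of K1, (K2*K3*K4), giving (-24*s^4 - 36*s^3 - 18*s^2 + 9*s + 6)/(32*s^6 + 72*s^5 + 52*s^4 - 6*s^3 - 5*s^2 - 3*s - 16)
Step 2 gives the fully reduced T(s), with no common factor left to cancel. The denominator's leading coefficient is 32, so divide each of its coefficients by 32 to get the monic form.

Answer: s^6 + 9*s^5/4 + 13*s^4/8 - 3*s^3/16 - 5*s^2/32 - 3*s/32 - 1/2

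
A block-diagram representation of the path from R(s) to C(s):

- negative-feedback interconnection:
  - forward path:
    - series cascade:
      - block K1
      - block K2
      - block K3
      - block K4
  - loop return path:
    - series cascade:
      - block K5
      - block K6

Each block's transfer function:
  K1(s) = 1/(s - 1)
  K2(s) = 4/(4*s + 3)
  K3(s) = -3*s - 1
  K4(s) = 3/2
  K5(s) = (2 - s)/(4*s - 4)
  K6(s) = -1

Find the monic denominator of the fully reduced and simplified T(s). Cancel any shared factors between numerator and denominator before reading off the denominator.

1. reduce the series chain K1, K2, K3, K4, giving (-18*s - 6)/(4*s^2 - s - 3)
2. multiply K5, K6 (series), giving (s - 2)/(4*s - 4)
3. close the feedback loop around (K1*K2*K3*K4), (K5*K6), giving (-36*s^2 + 24*s + 12)/(8*s^3 - 19*s^2 + 11*s + 12)
Step 3 gives the fully reduced T(s), with no common factor left to cancel. The denominator's leading coefficient is 8, so divide each of its coefficients by 8 to get the monic form.

Answer: s^3 - 19*s^2/8 + 11*s/8 + 3/2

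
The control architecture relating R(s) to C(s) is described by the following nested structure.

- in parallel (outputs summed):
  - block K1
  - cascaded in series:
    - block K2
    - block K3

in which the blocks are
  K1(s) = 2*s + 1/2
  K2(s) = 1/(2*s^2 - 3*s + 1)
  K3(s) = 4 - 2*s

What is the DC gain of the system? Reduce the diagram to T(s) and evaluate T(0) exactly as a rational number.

[1] reduce the series chain K2, K3, giving (4 - 2*s)/(2*s^2 - 3*s + 1)
[2] parallel reduction of K1, (K2*K3), giving (8*s^3 - 10*s^2 - 3*s + 9)/(4*s^2 - 6*s + 2)
That last expression is T(s); at s = 0 only the constant terms survive, so T(0) = 9/2.

Hence the answer: 9/2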